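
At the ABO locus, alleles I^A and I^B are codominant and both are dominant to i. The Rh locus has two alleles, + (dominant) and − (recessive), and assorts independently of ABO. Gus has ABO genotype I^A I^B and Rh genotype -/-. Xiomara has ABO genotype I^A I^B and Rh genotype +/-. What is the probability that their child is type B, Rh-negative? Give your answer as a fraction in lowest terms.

ABO cross I^A I^B × I^A I^B → offspring phenotypes: 1/4 A, 1/4 B, 1/2 AB.
Rh cross -/- × +/- → 1/2 Rh+, 1/2 Rh-.
Independent loci: P(type B, Rh-negative) = 1/4 × 1/2 = 1/8.

1/8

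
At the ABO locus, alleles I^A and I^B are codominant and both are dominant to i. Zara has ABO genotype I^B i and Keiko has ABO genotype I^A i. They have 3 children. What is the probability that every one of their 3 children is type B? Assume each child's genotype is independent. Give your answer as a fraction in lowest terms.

ABO cross I^B i × I^A i → 1/4 O, 1/4 A, 1/4 B, 1/4 AB.
So P(type B) = 1/4 per child.
All 3 independent: (1/4)^3 = 1/64.

1/64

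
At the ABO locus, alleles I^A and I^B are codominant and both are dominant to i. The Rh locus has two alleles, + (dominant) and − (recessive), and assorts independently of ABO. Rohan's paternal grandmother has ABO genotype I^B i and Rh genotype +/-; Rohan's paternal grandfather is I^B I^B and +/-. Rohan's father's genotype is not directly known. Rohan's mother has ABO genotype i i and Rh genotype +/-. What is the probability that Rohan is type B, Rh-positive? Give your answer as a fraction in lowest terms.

Rohan's father's ABO genotype from I^B i × I^B I^B: 1/2 I^B I^B, 1/2 I^B i.
Crossing each possibility with the mother i i and summing P(type B): 1/2·1 + 1/2·1/2 = 3/4.
Similarly for Rh via the father's Rh distribution: P(Rh+) = 3/4.
Independent loci: 3/4 × 3/4 = 9/16.

9/16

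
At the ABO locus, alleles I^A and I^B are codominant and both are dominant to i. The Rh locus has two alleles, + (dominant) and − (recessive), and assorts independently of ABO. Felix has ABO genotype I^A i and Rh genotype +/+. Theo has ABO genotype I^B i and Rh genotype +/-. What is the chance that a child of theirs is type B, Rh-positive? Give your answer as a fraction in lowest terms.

ABO cross I^A i × I^B i → offspring phenotypes: 1/4 O, 1/4 A, 1/4 B, 1/4 AB.
Rh cross +/+ × +/- → 1 Rh+.
Independent loci: P(type B, Rh-positive) = 1/4 × 1 = 1/4.

1/4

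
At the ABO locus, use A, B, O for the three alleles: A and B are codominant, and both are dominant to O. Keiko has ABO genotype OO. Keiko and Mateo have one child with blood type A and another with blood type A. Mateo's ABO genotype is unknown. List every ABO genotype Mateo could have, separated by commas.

AA, AB, AO

For each candidate genotype of Mateo, check whether crossing it with OO can produce every observed child phenotype.
  AA → possible child types {A} ✓
  AB → possible child types {A, B} ✓
  AO → possible child types {O, A} ✓
  BB → possible child types {B} ✗
  BO → possible child types {O, B} ✗
  OO → possible child types {O} ✗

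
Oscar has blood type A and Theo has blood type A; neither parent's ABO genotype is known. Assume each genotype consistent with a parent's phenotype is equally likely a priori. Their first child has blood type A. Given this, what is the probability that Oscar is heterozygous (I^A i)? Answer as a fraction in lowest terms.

7/15

Possible genotypes: Oscar ∈ {I^A I^A, I^A i}; Theo ∈ {I^A I^A, I^A i}.
Weight each parental genotype pair by prior × P(type-A child):
  I^A I^A × I^A I^A: posterior weight 4/15.
  I^A I^A × I^A i: posterior weight 4/15.
  I^A i × I^A I^A: posterior weight 4/15.
  I^A i × I^A i: posterior weight 1/5.
Sum the posterior weight over pairs where Oscar is I^A i: 7/15.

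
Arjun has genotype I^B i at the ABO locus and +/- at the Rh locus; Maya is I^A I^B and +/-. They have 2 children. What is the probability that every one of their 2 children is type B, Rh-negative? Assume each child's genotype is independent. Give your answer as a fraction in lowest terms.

ABO cross I^B i × I^A I^B → 1/4 A, 1/2 B, 1/4 AB.
Rh cross +/- × +/- → 3/4 Rh+, 1/4 Rh-; so P(type B, Rh-negative) = 1/2 × 1/4 = 1/8 per child.
All 2 independent: (1/8)^2 = 1/64.

1/64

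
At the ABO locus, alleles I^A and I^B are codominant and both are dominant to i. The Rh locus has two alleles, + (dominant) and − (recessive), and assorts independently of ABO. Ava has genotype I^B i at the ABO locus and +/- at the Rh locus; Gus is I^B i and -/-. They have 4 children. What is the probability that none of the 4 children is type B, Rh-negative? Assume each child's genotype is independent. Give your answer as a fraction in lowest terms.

ABO cross I^B i × I^B i → 1/4 O, 3/4 B.
Rh cross +/- × -/- → 1/2 Rh+, 1/2 Rh-; so P(type B, Rh-negative) = 3/4 × 1/2 = 3/8 per child.
P(not type B, Rh-negative) = 5/8 for one child; (5/8)^4 = 625/4096.

625/4096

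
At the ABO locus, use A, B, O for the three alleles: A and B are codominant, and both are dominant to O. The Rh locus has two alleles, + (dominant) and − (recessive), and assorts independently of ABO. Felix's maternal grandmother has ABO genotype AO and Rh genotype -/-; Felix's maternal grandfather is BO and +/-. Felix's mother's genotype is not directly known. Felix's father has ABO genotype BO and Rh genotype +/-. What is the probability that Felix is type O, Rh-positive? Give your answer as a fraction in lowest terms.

Felix's mother's ABO genotype from AO × BO: 1/4 AB, 1/4 AO, 1/4 BO, 1/4 OO.
Crossing each possibility with the father BO and summing P(type O): 1/4·0 + 1/4·1/4 + 1/4·1/4 + 1/4·1/2 = 1/4.
Similarly for Rh via the mother's Rh distribution: P(Rh+) = 5/8.
Independent loci: 1/4 × 5/8 = 5/32.

5/32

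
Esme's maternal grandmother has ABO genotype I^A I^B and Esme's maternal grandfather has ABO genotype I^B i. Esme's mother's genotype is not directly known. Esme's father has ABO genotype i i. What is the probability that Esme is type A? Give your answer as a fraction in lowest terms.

1/4

Esme's mother's ABO genotype from I^A I^B × I^B i: 1/4 I^A I^B, 1/4 I^A i, 1/4 I^B I^B, 1/4 I^B i.
Crossing each possibility with the father i i and summing P(type A): 1/4·1/2 + 1/4·1/2 + 1/4·0 + 1/4·0 = 1/4.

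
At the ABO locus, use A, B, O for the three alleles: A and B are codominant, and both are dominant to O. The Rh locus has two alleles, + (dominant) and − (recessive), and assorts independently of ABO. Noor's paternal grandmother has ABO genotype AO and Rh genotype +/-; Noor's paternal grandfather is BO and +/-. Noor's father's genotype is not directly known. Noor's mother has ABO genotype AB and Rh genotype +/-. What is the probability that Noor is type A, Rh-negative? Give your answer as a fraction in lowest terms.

3/32

Noor's father's ABO genotype from AO × BO: 1/4 AB, 1/4 AO, 1/4 BO, 1/4 OO.
Crossing each possibility with the mother AB and summing P(type A): 1/4·1/4 + 1/4·1/2 + 1/4·1/4 + 1/4·1/2 = 3/8.
Similarly for Rh via the father's Rh distribution: P(Rh-) = 1/4.
Independent loci: 3/8 × 1/4 = 3/32.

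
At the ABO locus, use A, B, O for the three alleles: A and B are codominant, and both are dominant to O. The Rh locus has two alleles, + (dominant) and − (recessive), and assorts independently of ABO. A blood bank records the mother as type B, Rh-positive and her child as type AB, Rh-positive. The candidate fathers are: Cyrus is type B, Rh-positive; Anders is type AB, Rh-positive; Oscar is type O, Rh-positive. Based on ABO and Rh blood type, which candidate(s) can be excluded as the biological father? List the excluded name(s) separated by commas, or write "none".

A candidate is excluded only if no genotype consistent with his phenotype could produce a type AB, Rh-positive child with a type B, Rh-positive mother.
Cyrus (type B, Rh+): no genotype consistent with that phenotype can produce a type-AB Rh+ child with a type-B mother.
Oscar (type O, Rh+): no genotype consistent with that phenotype can produce a type-AB Rh+ child with a type-B mother.

Cyrus, Oscar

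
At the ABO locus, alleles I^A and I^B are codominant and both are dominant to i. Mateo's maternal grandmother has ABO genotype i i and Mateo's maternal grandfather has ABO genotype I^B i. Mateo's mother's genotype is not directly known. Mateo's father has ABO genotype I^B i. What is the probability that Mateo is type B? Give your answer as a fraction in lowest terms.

5/8

Mateo's mother's ABO genotype from i i × I^B i: 1/2 I^B i, 1/2 i i.
Crossing each possibility with the father I^B i and summing P(type B): 1/2·3/4 + 1/2·1/2 = 5/8.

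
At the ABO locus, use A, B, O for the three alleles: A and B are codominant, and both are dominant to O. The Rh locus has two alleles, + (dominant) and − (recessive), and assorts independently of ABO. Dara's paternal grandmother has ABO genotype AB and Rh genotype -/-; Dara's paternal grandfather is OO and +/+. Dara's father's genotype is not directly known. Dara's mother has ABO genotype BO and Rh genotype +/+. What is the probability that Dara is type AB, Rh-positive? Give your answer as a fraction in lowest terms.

1/8

Dara's father's ABO genotype from AB × OO: 1/2 AO, 1/2 BO.
Crossing each possibility with the mother BO and summing P(type AB): 1/2·1/4 + 1/2·0 = 1/8.
Similarly for Rh via the father's Rh distribution: P(Rh+) = 1.
Independent loci: 1/8 × 1 = 1/8.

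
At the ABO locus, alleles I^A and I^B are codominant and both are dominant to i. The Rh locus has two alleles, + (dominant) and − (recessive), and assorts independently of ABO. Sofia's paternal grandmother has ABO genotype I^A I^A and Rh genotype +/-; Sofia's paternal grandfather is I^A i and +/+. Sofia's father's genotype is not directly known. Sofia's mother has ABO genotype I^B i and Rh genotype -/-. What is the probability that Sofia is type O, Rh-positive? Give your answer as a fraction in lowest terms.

3/32

Sofia's father's ABO genotype from I^A I^A × I^A i: 1/2 I^A I^A, 1/2 I^A i.
Crossing each possibility with the mother I^B i and summing P(type O): 1/2·0 + 1/2·1/4 = 1/8.
Similarly for Rh via the father's Rh distribution: P(Rh+) = 3/4.
Independent loci: 1/8 × 3/4 = 3/32.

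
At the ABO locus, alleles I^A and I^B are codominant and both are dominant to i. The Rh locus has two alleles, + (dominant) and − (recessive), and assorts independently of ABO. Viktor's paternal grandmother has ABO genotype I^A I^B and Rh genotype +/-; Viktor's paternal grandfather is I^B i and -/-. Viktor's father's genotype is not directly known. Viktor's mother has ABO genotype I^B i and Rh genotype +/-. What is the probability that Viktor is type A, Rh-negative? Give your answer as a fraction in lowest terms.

Viktor's father's ABO genotype from I^A I^B × I^B i: 1/4 I^A I^B, 1/4 I^A i, 1/4 I^B I^B, 1/4 I^B i.
Crossing each possibility with the mother I^B i and summing P(type A): 1/4·1/4 + 1/4·1/4 + 1/4·0 + 1/4·0 = 1/8.
Similarly for Rh via the father's Rh distribution: P(Rh-) = 3/8.
Independent loci: 1/8 × 3/8 = 3/64.

3/64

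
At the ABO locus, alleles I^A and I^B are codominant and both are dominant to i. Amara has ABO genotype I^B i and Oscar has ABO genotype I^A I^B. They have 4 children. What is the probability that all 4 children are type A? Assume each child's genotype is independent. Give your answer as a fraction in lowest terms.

1/256

ABO cross I^B i × I^A I^B → 1/4 A, 1/2 B, 1/4 AB.
So P(type A) = 1/4 per child.
All 4 independent: (1/4)^4 = 1/256.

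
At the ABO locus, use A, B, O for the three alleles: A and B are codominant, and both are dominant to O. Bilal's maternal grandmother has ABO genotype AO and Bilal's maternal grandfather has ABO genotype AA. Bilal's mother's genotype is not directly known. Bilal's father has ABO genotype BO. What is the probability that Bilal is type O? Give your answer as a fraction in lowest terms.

Bilal's mother's ABO genotype from AO × AA: 1/2 AA, 1/2 AO.
Crossing each possibility with the father BO and summing P(type O): 1/2·0 + 1/2·1/4 = 1/8.

1/8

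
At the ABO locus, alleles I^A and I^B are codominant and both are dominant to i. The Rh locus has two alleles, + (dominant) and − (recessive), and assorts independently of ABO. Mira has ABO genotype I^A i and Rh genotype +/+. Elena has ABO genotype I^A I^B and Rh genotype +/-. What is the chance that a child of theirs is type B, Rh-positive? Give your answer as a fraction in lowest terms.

ABO cross I^A i × I^A I^B → offspring phenotypes: 1/2 A, 1/4 B, 1/4 AB.
Rh cross +/+ × +/- → 1 Rh+.
Independent loci: P(type B, Rh-positive) = 1/4 × 1 = 1/4.

1/4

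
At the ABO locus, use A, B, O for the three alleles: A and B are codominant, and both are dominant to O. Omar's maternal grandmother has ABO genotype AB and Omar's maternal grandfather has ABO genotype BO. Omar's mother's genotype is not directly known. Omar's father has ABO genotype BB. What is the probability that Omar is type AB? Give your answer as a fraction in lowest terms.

1/4

Omar's mother's ABO genotype from AB × BO: 1/4 AB, 1/4 AO, 1/4 BB, 1/4 BO.
Crossing each possibility with the father BB and summing P(type AB): 1/4·1/2 + 1/4·1/2 + 1/4·0 + 1/4·0 = 1/4.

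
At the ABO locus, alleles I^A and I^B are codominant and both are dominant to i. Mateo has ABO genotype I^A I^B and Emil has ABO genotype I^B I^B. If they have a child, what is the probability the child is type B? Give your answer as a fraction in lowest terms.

ABO cross I^A I^B × I^B I^B → offspring phenotypes: 1/2 B, 1/2 AB.
So P(type B) = 1/2.

1/2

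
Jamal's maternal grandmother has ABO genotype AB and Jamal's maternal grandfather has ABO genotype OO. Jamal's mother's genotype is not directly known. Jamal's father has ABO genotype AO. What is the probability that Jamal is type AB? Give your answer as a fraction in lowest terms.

1/8

Jamal's mother's ABO genotype from AB × OO: 1/2 AO, 1/2 BO.
Crossing each possibility with the father AO and summing P(type AB): 1/2·0 + 1/2·1/4 = 1/8.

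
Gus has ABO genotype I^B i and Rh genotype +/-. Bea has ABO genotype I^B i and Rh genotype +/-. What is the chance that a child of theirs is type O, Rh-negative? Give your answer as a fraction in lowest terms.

ABO cross I^B i × I^B i → offspring phenotypes: 1/4 O, 3/4 B.
Rh cross +/- × +/- → 3/4 Rh+, 1/4 Rh-.
Independent loci: P(type O, Rh-negative) = 1/4 × 1/4 = 1/16.

1/16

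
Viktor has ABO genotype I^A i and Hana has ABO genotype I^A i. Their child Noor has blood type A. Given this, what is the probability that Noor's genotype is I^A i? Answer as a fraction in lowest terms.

Cross I^A i × I^A i → 1/4 I^A I^A, 1/2 I^A i, 1/4 i i.
Type-A genotypes among offspring: I^A I^A (1/4), I^A i (1/2); total 3/4.
P(I^A i | type A) = (1/2) / (3/4) = 2/3.

2/3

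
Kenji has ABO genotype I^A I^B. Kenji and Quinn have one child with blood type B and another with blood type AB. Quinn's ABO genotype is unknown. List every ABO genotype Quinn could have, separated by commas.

I^A I^B, I^A i, I^B I^B, I^B i

For each candidate genotype of Quinn, check whether crossing it with I^A I^B can produce every observed child phenotype.
  I^A I^A → possible child types {A, AB} ✗
  I^A I^B → possible child types {A, B, AB} ✓
  I^A i → possible child types {A, B, AB} ✓
  I^B I^B → possible child types {B, AB} ✓
  I^B i → possible child types {A, B, AB} ✓
  i i → possible child types {A, B} ✗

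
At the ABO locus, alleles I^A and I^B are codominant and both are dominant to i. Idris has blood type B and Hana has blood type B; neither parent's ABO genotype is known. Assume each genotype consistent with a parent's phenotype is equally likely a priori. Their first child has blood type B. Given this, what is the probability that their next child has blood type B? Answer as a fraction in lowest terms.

Possible genotypes: Idris ∈ {I^B I^B, I^B i}; Hana ∈ {I^B I^B, I^B i}.
Weight each parental genotype pair by prior × P(type-B child):
  I^B I^B × I^B I^B: posterior weight 4/15; P(next child type B) = 1.
  I^B I^B × I^B i: posterior weight 4/15; P(next child type B) = 1.
  I^B i × I^B I^B: posterior weight 4/15; P(next child type B) = 1.
  I^B i × I^B i: posterior weight 1/5; P(next child type B) = 3/4.
Weighted sum = 19/20.

19/20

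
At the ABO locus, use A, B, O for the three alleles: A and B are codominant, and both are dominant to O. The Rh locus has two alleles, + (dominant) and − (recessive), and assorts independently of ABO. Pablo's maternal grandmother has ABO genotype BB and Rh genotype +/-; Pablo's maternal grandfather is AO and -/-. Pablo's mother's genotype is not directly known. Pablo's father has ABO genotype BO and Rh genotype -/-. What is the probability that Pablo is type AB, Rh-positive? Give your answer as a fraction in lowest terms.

1/32

Pablo's mother's ABO genotype from BB × AO: 1/2 AB, 1/2 BO.
Crossing each possibility with the father BO and summing P(type AB): 1/2·1/4 + 1/2·0 = 1/8.
Similarly for Rh via the mother's Rh distribution: P(Rh+) = 1/4.
Independent loci: 1/8 × 1/4 = 1/32.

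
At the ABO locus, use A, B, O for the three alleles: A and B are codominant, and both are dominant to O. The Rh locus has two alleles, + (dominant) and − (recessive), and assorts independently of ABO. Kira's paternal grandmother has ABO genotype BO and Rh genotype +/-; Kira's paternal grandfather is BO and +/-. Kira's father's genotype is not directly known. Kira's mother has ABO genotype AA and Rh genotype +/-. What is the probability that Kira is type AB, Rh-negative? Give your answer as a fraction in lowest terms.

1/8

Kira's father's ABO genotype from BO × BO: 1/4 BB, 1/2 BO, 1/4 OO.
Crossing each possibility with the mother AA and summing P(type AB): 1/4·1 + 1/2·1/2 + 1/4·0 = 1/2.
Similarly for Rh via the father's Rh distribution: P(Rh-) = 1/4.
Independent loci: 1/2 × 1/4 = 1/8.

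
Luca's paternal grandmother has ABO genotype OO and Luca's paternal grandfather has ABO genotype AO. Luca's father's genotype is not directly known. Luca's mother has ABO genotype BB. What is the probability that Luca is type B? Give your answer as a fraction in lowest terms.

Luca's father's ABO genotype from OO × AO: 1/2 AO, 1/2 OO.
Crossing each possibility with the mother BB and summing P(type B): 1/2·1/2 + 1/2·1 = 3/4.

3/4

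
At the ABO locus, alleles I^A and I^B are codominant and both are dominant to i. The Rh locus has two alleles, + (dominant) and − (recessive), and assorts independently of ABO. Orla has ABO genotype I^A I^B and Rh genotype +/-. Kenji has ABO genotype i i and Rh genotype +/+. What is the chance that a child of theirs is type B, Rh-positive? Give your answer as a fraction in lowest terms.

ABO cross I^A I^B × i i → offspring phenotypes: 1/2 A, 1/2 B.
Rh cross +/- × +/+ → 1 Rh+.
Independent loci: P(type B, Rh-positive) = 1/2 × 1 = 1/2.

1/2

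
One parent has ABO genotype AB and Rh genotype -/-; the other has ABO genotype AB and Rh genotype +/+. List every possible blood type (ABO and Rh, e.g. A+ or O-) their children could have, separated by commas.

A+, B+, AB+

Gametes from AB × AB give offspring ABO genotypes AA, AB, BB, i.e. phenotypes A, B, AB.
Rh cross -/- × +/+ → phenotypes Rh+.
Combining independently: A+, B+, AB+.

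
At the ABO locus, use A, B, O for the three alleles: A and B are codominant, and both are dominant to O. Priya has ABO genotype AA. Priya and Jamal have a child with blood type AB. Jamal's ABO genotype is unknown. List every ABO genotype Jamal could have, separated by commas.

AB, BB, BO

For each candidate genotype of Jamal, check whether crossing it with AA can produce every observed child phenotype.
  AA → possible child types {A} ✗
  AB → possible child types {A, AB} ✓
  AO → possible child types {A} ✗
  BB → possible child types {AB} ✓
  BO → possible child types {A, AB} ✓
  OO → possible child types {A} ✗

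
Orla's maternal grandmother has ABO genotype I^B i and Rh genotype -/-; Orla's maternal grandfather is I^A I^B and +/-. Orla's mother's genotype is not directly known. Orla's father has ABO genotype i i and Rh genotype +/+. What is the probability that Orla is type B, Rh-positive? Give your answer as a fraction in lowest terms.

1/2

Orla's mother's ABO genotype from I^B i × I^A I^B: 1/4 I^A I^B, 1/4 I^A i, 1/4 I^B I^B, 1/4 I^B i.
Crossing each possibility with the father i i and summing P(type B): 1/4·1/2 + 1/4·0 + 1/4·1 + 1/4·1/2 = 1/2.
Similarly for Rh via the mother's Rh distribution: P(Rh+) = 1.
Independent loci: 1/2 × 1 = 1/2.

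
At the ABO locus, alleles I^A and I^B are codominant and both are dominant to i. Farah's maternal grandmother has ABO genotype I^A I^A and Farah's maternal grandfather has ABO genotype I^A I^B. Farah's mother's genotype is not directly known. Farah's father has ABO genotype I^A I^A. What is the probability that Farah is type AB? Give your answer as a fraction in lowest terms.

Farah's mother's ABO genotype from I^A I^A × I^A I^B: 1/2 I^A I^A, 1/2 I^A I^B.
Crossing each possibility with the father I^A I^A and summing P(type AB): 1/2·0 + 1/2·1/2 = 1/4.

1/4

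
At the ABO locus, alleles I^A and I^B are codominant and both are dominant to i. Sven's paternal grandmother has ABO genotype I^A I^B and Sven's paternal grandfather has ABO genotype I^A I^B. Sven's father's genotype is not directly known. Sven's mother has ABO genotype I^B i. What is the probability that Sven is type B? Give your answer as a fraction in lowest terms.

Sven's father's ABO genotype from I^A I^B × I^A I^B: 1/4 I^A I^A, 1/2 I^A I^B, 1/4 I^B I^B.
Crossing each possibility with the mother I^B i and summing P(type B): 1/4·0 + 1/2·1/2 + 1/4·1 = 1/2.

1/2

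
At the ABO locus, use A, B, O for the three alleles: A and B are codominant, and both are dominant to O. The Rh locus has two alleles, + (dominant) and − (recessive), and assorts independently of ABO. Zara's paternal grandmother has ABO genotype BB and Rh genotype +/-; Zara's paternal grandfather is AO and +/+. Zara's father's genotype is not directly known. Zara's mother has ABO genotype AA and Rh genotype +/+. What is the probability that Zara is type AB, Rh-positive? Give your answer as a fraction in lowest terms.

Zara's father's ABO genotype from BB × AO: 1/2 AB, 1/2 BO.
Crossing each possibility with the mother AA and summing P(type AB): 1/2·1/2 + 1/2·1/2 = 1/2.
Similarly for Rh via the father's Rh distribution: P(Rh+) = 1.
Independent loci: 1/2 × 1 = 1/2.

1/2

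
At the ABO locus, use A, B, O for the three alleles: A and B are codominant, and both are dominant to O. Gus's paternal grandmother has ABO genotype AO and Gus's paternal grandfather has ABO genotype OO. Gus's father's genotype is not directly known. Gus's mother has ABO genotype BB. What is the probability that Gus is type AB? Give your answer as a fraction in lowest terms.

Gus's father's ABO genotype from AO × OO: 1/2 AO, 1/2 OO.
Crossing each possibility with the mother BB and summing P(type AB): 1/2·1/2 + 1/2·0 = 1/4.

1/4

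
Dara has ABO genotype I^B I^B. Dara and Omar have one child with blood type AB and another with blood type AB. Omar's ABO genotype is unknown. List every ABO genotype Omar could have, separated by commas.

I^A I^A, I^A I^B, I^A i

For each candidate genotype of Omar, check whether crossing it with I^B I^B can produce every observed child phenotype.
  I^A I^A → possible child types {AB} ✓
  I^A I^B → possible child types {B, AB} ✓
  I^A i → possible child types {B, AB} ✓
  I^B I^B → possible child types {B} ✗
  I^B i → possible child types {B} ✗
  i i → possible child types {B} ✗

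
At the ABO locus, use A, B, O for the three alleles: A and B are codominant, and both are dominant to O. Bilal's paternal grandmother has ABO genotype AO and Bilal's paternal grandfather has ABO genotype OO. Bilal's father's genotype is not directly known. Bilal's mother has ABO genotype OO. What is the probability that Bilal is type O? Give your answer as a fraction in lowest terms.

Bilal's father's ABO genotype from AO × OO: 1/2 AO, 1/2 OO.
Crossing each possibility with the mother OO and summing P(type O): 1/2·1/2 + 1/2·1 = 3/4.

3/4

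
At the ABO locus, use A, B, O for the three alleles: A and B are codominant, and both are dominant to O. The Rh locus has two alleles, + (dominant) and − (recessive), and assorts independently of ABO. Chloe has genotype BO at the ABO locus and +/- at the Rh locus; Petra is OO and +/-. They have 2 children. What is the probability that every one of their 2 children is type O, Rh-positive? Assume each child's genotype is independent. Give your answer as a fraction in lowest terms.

9/64

ABO cross BO × OO → 1/2 O, 1/2 B.
Rh cross +/- × +/- → 3/4 Rh+, 1/4 Rh-; so P(type O, Rh-positive) = 1/2 × 3/4 = 3/8 per child.
All 2 independent: (3/8)^2 = 9/64.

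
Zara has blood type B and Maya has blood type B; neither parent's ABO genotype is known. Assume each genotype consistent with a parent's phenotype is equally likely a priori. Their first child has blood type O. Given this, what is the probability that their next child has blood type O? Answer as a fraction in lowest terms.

Possible genotypes: Zara ∈ {I^B I^B, I^B i}; Maya ∈ {I^B I^B, I^B i}.
Weight each parental genotype pair by prior × P(type-O child):
  I^B i × I^B i: posterior weight 1; P(next child type O) = 1/4.
Weighted sum = 1/4.

1/4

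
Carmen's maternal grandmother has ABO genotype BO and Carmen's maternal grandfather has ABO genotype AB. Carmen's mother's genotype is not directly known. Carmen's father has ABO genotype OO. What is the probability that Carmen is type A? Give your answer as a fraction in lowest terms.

1/4

Carmen's mother's ABO genotype from BO × AB: 1/4 AB, 1/4 AO, 1/4 BB, 1/4 BO.
Crossing each possibility with the father OO and summing P(type A): 1/4·1/2 + 1/4·1/2 + 1/4·0 + 1/4·0 = 1/4.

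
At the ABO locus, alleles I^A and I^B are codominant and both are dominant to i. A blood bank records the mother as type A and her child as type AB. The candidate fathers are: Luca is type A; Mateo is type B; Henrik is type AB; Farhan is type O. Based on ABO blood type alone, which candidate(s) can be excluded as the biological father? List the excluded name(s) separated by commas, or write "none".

Luca, Farhan

A candidate is excluded only if no genotype consistent with his phenotype could produce a type AB child with a type A mother.
Luca (type A): no genotype consistent with that phenotype can produce a type-AB child with a type-A mother.
Farhan (type O): no genotype consistent with that phenotype can produce a type-AB child with a type-A mother.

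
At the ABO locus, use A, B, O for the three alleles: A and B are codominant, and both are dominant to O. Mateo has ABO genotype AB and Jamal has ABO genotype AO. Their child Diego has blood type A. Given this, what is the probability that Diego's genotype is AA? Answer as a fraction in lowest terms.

1/2

Cross AB × AO → 1/4 AA, 1/4 AB, 1/4 AO, 1/4 BO.
Type-A genotypes among offspring: AA (1/4), AO (1/4); total 1/2.
P(AA | type A) = (1/4) / (1/2) = 1/2.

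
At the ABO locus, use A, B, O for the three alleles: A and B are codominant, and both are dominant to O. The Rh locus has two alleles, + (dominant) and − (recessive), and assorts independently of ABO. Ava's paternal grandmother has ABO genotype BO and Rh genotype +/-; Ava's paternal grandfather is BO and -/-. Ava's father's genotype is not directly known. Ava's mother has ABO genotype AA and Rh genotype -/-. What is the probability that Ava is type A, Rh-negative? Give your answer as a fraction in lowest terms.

Ava's father's ABO genotype from BO × BO: 1/4 BB, 1/2 BO, 1/4 OO.
Crossing each possibility with the mother AA and summing P(type A): 1/4·0 + 1/2·1/2 + 1/4·1 = 1/2.
Similarly for Rh via the father's Rh distribution: P(Rh-) = 3/4.
Independent loci: 1/2 × 3/4 = 3/8.

3/8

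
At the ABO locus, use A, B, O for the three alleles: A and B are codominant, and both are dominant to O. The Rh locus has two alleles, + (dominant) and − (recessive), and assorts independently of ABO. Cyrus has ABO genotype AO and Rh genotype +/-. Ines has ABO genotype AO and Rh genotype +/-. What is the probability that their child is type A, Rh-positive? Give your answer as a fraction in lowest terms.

9/16

ABO cross AO × AO → offspring phenotypes: 1/4 O, 3/4 A.
Rh cross +/- × +/- → 3/4 Rh+, 1/4 Rh-.
Independent loci: P(type A, Rh-positive) = 3/4 × 3/4 = 9/16.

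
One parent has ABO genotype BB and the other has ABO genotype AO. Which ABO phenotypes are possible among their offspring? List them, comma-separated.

B, AB

Gametes from BB × AO give offspring ABO genotypes AB, BO, i.e. phenotypes B, AB.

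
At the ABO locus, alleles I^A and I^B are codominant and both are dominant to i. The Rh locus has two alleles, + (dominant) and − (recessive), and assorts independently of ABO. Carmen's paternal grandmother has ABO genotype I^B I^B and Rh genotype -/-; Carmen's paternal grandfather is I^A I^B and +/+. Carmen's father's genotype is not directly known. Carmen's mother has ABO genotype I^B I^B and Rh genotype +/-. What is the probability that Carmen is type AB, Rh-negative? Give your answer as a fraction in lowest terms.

1/16

Carmen's father's ABO genotype from I^B I^B × I^A I^B: 1/2 I^A I^B, 1/2 I^B I^B.
Crossing each possibility with the mother I^B I^B and summing P(type AB): 1/2·1/2 + 1/2·0 = 1/4.
Similarly for Rh via the father's Rh distribution: P(Rh-) = 1/4.
Independent loci: 1/4 × 1/4 = 1/16.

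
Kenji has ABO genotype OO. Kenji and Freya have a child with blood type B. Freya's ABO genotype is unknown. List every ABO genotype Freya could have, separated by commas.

For each candidate genotype of Freya, check whether crossing it with OO can produce every observed child phenotype.
  AA → possible child types {A} ✗
  AB → possible child types {A, B} ✓
  AO → possible child types {O, A} ✗
  BB → possible child types {B} ✓
  BO → possible child types {O, B} ✓
  OO → possible child types {O} ✗

AB, BB, BO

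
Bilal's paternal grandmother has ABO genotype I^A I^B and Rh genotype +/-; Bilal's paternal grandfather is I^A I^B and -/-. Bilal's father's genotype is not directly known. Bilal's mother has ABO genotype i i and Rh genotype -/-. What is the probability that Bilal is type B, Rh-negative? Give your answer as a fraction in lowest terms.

3/8

Bilal's father's ABO genotype from I^A I^B × I^A I^B: 1/4 I^A I^A, 1/2 I^A I^B, 1/4 I^B I^B.
Crossing each possibility with the mother i i and summing P(type B): 1/4·0 + 1/2·1/2 + 1/4·1 = 1/2.
Similarly for Rh via the father's Rh distribution: P(Rh-) = 3/4.
Independent loci: 1/2 × 3/4 = 3/8.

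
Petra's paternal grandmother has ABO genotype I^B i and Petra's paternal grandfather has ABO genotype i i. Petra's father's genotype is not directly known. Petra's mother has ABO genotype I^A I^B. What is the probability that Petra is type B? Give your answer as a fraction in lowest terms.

1/2

Petra's father's ABO genotype from I^B i × i i: 1/2 I^B i, 1/2 i i.
Crossing each possibility with the mother I^A I^B and summing P(type B): 1/2·1/2 + 1/2·1/2 = 1/2.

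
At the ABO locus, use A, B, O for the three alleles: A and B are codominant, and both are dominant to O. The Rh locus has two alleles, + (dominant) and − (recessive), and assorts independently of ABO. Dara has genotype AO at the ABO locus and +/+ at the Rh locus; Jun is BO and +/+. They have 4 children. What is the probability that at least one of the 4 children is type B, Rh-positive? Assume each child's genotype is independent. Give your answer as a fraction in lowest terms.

ABO cross AO × BO → 1/4 O, 1/4 A, 1/4 B, 1/4 AB.
Rh cross +/+ × +/+ → 1 Rh+; so P(type B, Rh-positive) = 1/4 × 1 = 1/4 per child.
P(none) = (3/4)^4 = 81/256; P(at least one) = 1 − 81/256 = 175/256.

175/256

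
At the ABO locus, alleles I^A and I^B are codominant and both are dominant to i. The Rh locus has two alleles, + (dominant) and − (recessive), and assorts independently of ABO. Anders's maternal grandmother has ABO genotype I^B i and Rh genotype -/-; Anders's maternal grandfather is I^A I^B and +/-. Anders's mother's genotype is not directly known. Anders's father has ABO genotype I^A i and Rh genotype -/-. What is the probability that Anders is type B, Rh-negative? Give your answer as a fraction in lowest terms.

3/16

Anders's mother's ABO genotype from I^B i × I^A I^B: 1/4 I^A I^B, 1/4 I^A i, 1/4 I^B I^B, 1/4 I^B i.
Crossing each possibility with the father I^A i and summing P(type B): 1/4·1/4 + 1/4·0 + 1/4·1/2 + 1/4·1/4 = 1/4.
Similarly for Rh via the mother's Rh distribution: P(Rh-) = 3/4.
Independent loci: 1/4 × 3/4 = 3/16.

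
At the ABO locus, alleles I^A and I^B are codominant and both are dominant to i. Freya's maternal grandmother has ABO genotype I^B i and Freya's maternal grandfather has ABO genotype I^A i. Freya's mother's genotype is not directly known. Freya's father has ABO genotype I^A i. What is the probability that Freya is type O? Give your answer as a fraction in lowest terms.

Freya's mother's ABO genotype from I^B i × I^A i: 1/4 I^A I^B, 1/4 I^A i, 1/4 I^B i, 1/4 i i.
Crossing each possibility with the father I^A i and summing P(type O): 1/4·0 + 1/4·1/4 + 1/4·1/4 + 1/4·1/2 = 1/4.

1/4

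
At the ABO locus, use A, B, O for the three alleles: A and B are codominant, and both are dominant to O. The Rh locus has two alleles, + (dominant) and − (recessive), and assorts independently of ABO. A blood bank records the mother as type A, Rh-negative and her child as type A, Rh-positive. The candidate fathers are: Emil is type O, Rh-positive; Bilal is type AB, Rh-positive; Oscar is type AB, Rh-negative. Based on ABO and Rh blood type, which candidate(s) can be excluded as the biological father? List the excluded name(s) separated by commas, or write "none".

Oscar

A candidate is excluded only if no genotype consistent with his phenotype could produce a type A, Rh-positive child with a type A, Rh-negative mother.
Oscar (type AB, Rh-): no genotype consistent with that phenotype can produce a type-A Rh+ child with a type-A mother.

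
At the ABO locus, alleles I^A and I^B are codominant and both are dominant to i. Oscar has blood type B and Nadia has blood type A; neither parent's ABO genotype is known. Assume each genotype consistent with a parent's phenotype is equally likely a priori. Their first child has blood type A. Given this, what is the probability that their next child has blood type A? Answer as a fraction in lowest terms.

5/12

Possible genotypes: Oscar ∈ {I^B I^B, I^B i}; Nadia ∈ {I^A I^A, I^A i}.
Weight each parental genotype pair by prior × P(type-A child):
  I^B i × I^A I^A: posterior weight 2/3; P(next child type A) = 1/2.
  I^B i × I^A i: posterior weight 1/3; P(next child type A) = 1/4.
Weighted sum = 5/12.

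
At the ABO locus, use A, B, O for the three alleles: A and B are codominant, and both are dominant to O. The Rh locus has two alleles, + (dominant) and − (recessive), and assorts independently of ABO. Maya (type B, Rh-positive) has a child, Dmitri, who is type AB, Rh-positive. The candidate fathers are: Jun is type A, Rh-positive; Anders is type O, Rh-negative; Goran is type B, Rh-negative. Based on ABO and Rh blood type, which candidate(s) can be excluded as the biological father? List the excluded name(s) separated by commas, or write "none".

A candidate is excluded only if no genotype consistent with his phenotype could produce a type AB, Rh-positive child with a type B, Rh-positive mother.
Anders (type O, Rh-): no genotype consistent with that phenotype can produce a type-AB Rh+ child with a type-B mother.
Goran (type B, Rh-): no genotype consistent with that phenotype can produce a type-AB Rh+ child with a type-B mother.

Anders, Goran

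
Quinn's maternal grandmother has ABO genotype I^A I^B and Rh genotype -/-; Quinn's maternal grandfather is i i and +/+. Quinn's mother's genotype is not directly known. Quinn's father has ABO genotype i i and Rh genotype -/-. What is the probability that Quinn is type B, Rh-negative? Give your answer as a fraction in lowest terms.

1/8

Quinn's mother's ABO genotype from I^A I^B × i i: 1/2 I^A i, 1/2 I^B i.
Crossing each possibility with the father i i and summing P(type B): 1/2·0 + 1/2·1/2 = 1/4.
Similarly for Rh via the mother's Rh distribution: P(Rh-) = 1/2.
Independent loci: 1/4 × 1/2 = 1/8.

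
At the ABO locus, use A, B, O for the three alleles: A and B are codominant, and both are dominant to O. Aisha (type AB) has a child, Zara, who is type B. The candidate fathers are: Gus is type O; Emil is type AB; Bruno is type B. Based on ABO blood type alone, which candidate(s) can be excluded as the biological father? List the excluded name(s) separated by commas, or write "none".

A candidate is excluded only if no genotype consistent with his phenotype could produce a type B child with a type AB mother.
Every candidate has at least one consistent genotype combination, so none can be excluded.

none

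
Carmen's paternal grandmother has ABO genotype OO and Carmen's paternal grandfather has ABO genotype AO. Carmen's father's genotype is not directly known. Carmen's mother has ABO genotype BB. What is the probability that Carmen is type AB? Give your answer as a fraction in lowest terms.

1/4

Carmen's father's ABO genotype from OO × AO: 1/2 AO, 1/2 OO.
Crossing each possibility with the mother BB and summing P(type AB): 1/2·1/2 + 1/2·0 = 1/4.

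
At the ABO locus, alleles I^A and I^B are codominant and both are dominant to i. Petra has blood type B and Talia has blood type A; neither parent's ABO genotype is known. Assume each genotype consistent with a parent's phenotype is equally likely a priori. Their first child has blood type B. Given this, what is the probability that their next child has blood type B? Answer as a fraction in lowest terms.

Possible genotypes: Petra ∈ {I^B I^B, I^B i}; Talia ∈ {I^A I^A, I^A i}.
Weight each parental genotype pair by prior × P(type-B child):
  I^B I^B × I^A i: posterior weight 2/3; P(next child type B) = 1/2.
  I^B i × I^A i: posterior weight 1/3; P(next child type B) = 1/4.
Weighted sum = 5/12.

5/12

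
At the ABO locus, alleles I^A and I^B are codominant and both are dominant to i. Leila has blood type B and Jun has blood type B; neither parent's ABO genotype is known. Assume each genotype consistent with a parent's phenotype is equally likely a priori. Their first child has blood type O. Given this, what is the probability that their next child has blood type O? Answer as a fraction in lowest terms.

1/4

Possible genotypes: Leila ∈ {I^B I^B, I^B i}; Jun ∈ {I^B I^B, I^B i}.
Weight each parental genotype pair by prior × P(type-O child):
  I^B i × I^B i: posterior weight 1; P(next child type O) = 1/4.
Weighted sum = 1/4.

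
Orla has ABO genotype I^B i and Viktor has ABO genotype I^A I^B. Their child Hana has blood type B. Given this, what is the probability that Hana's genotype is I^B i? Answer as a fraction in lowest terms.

Cross I^B i × I^A I^B → 1/4 I^A I^B, 1/4 I^A i, 1/4 I^B I^B, 1/4 I^B i.
Type-B genotypes among offspring: I^B I^B (1/4), I^B i (1/4); total 1/2.
P(I^B i | type B) = (1/4) / (1/2) = 1/2.

1/2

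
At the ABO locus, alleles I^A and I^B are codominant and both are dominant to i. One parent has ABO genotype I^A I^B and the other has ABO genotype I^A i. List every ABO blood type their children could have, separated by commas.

Gametes from I^A I^B × I^A i give offspring ABO genotypes I^A I^A, I^A I^B, I^A i, I^B i, i.e. phenotypes A, B, AB.

A, B, AB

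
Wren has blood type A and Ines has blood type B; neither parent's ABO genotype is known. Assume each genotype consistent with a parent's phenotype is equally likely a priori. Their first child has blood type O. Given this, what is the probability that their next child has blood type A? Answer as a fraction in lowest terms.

Possible genotypes: Wren ∈ {AA, AO}; Ines ∈ {BB, BO}.
Weight each parental genotype pair by prior × P(type-O child):
  AO × BO: posterior weight 1; P(next child type A) = 1/4.
Weighted sum = 1/4.

1/4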